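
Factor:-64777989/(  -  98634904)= 2^( - 3)*3^1 *71^( - 1)*211^( - 1 ) *823^(-1)*21592663^1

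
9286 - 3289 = 5997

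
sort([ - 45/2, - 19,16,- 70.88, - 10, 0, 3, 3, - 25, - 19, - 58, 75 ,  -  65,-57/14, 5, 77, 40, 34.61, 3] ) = [ - 70.88,-65 , - 58, - 25, - 45/2, - 19, - 19,  -  10,-57/14, 0 , 3,3, 3,5, 16, 34.61, 40 , 75, 77] 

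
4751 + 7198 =11949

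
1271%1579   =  1271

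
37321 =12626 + 24695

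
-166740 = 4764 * ( - 35 ) 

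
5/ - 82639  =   - 1 + 82634/82639 = - 0.00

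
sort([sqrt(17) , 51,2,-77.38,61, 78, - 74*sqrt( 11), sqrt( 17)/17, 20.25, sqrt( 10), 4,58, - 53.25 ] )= [  -  74*sqrt(11), -77.38, - 53.25,sqrt(17)/17, 2,  sqrt(10 ),4, sqrt( 17 ),20.25, 51, 58,61, 78 ]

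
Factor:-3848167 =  - 3848167^1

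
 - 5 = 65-70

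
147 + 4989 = 5136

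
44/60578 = 22/30289 = 0.00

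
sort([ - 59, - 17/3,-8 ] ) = [-59,-8,  -  17/3 ] 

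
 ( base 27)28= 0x3E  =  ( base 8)76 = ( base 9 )68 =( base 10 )62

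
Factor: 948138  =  2^1*3^1*19^1*8317^1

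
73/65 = 73/65 = 1.12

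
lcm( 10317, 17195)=51585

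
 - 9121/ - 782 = 9121/782 = 11.66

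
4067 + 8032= 12099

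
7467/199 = 37+104/199 =37.52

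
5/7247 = 5/7247=0.00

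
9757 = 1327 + 8430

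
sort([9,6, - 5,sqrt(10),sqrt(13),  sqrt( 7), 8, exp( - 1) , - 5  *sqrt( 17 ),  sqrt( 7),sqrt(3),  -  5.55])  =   [-5*sqrt ( 17), - 5.55, - 5,exp( - 1 ),  sqrt( 3) , sqrt (7), sqrt(7),sqrt(10),sqrt( 13),6,8,9 ]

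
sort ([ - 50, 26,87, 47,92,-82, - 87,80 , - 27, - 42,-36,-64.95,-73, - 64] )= [  -  87, - 82,-73,-64.95, - 64,-50, - 42,  -  36,- 27, 26  ,  47,80,87,92] 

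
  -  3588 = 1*( - 3588) 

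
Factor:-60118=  - 2^1* 30059^1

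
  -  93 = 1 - 94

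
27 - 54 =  - 27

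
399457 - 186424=213033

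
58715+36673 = 95388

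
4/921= 4/921 = 0.00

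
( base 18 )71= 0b1111111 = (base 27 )4J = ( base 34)3P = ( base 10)127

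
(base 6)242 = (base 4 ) 1202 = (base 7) 200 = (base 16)62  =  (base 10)98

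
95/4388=95/4388 = 0.02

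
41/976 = 41/976 = 0.04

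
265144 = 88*3013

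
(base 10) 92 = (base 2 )1011100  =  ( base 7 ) 161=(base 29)35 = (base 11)84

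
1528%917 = 611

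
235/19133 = 235/19133 = 0.01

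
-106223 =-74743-31480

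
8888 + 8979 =17867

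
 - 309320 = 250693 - 560013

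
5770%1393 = 198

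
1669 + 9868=11537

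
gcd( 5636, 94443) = 1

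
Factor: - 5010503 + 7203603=2193100 = 2^2*5^2*7^1*13^1*241^1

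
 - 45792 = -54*848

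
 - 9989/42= - 238 + 1/6= - 237.83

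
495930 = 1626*305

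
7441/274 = 7441/274 = 27.16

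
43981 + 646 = 44627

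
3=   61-58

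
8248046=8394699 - 146653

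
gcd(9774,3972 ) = 6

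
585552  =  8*73194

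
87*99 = 8613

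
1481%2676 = 1481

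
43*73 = 3139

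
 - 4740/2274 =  -790/379 = -2.08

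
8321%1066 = 859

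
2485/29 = 2485/29 = 85.69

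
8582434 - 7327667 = 1254767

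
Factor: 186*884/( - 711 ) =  - 54808/237 = -2^3  *  3^( - 1 )*13^1*17^1 *31^1*79^( - 1)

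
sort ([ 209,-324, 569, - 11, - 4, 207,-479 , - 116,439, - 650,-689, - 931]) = [-931, - 689, - 650, - 479, - 324, - 116, - 11, - 4,207, 209,439, 569 ]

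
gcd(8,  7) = 1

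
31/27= 1 + 4/27 = 1.15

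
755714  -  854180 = -98466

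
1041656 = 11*94696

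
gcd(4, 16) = 4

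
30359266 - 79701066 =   -  49341800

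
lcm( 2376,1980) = 11880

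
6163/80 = 77 + 3/80 = 77.04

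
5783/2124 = 2 + 1535/2124 = 2.72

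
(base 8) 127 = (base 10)87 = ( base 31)2P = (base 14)63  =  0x57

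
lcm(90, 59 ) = 5310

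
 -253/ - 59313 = 253/59313=0.00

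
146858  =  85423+61435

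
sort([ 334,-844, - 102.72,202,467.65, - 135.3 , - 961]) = [ - 961, - 844, - 135.3 , - 102.72, 202,334 , 467.65 ] 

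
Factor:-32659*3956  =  -129199004 = - 2^2*11^1 * 23^1 *43^1*2969^1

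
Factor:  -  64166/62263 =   -  2^1*19^( - 1)*29^( - 1)*113^(-1)*32083^1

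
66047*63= 4160961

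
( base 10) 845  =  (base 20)225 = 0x34d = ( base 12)5A5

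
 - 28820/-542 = 53  +  47/271 = 53.17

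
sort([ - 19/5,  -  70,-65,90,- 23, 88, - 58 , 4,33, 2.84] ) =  [-70,  -  65,-58, - 23,-19/5, 2.84,  4, 33,  88,90]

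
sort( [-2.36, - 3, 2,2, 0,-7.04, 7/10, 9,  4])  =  [ - 7.04,  -  3, - 2.36 , 0,7/10, 2, 2,4,9]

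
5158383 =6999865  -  1841482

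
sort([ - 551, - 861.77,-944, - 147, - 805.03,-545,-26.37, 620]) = [  -  944  , - 861.77, - 805.03 , - 551, - 545,-147,- 26.37, 620] 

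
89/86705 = 89/86705 =0.00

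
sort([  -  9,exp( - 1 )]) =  [ - 9, exp( - 1) ]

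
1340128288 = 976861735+363266553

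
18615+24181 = 42796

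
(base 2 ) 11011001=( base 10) 217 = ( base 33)6j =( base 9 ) 261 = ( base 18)C1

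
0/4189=0 = 0.00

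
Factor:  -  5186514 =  - 2^1*3^1*864419^1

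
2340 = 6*390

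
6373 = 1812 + 4561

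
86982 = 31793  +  55189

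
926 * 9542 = 8835892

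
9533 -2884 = 6649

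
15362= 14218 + 1144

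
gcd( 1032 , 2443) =1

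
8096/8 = 1012 = 1012.00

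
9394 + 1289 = 10683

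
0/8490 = 0 = 0.00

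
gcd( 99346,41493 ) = 1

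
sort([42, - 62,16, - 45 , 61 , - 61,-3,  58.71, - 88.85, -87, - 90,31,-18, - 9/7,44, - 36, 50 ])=[ -90, - 88.85, - 87, - 62, - 61, - 45 , - 36, - 18 , - 3, - 9/7, 16,31 , 42, 44,50, 58.71,61 ] 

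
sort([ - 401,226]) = [ - 401,226 ] 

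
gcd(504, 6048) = 504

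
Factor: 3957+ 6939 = 10896 = 2^4*3^1*227^1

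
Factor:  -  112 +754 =642  =  2^1*3^1*107^1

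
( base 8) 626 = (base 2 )110010110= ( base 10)406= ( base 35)bl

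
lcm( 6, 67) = 402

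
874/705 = 874/705 =1.24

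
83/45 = 83/45= 1.84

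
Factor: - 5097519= - 3^3*7^2*3853^1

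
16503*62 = 1023186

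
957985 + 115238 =1073223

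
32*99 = 3168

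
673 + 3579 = 4252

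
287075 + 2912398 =3199473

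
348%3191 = 348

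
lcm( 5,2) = 10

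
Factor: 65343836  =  2^2*631^1*25889^1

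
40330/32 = 1260  +  5/16 = 1260.31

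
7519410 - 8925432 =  - 1406022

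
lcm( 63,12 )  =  252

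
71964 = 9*7996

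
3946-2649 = 1297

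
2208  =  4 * 552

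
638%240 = 158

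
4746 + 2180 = 6926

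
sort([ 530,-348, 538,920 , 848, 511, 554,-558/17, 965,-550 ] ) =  [ - 550, - 348,-558/17,511,530,  538, 554,  848,920, 965]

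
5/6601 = 5/6601 = 0.00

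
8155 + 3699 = 11854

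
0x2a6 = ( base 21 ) 1b6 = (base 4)22212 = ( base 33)ki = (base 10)678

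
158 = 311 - 153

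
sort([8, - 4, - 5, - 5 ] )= [-5,  -  5 , - 4, 8]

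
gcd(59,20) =1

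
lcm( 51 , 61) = 3111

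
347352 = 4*86838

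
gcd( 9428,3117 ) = 1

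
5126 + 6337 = 11463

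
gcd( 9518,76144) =9518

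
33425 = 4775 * 7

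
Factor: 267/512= 2^ ( - 9 )*3^1*89^1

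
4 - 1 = 3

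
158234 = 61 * 2594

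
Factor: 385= 5^1*7^1*11^1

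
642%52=18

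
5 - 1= 4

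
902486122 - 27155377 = 875330745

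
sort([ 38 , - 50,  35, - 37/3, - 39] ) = [ - 50, - 39, - 37/3,  35,  38]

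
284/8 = 71/2 = 35.50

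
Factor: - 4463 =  - 4463^1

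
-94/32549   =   - 94/32549 =-0.00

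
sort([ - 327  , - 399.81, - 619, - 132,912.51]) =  [-619, - 399.81 ,-327, - 132,912.51] 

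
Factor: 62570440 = 2^3*5^1*103^1* 15187^1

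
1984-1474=510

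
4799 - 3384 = 1415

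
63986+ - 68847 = -4861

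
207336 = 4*51834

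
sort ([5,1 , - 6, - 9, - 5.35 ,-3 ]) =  [ - 9, - 6, - 5.35, - 3 , 1,5]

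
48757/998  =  48 + 853/998 = 48.85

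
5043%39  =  12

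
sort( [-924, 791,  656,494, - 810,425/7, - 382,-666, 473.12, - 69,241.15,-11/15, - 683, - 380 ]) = [ - 924,  -  810,  -  683, - 666, - 382 , - 380, - 69, - 11/15, 425/7,241.15, 473.12 , 494, 656,  791 ] 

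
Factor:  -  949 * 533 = -13^2 * 41^1 * 73^1 = -505817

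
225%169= 56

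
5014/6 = 835 + 2/3= 835.67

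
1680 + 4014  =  5694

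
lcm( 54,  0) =0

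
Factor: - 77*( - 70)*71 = 382690  =  2^1*5^1*7^2*11^1*71^1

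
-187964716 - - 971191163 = 783226447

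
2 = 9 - 7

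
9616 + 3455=13071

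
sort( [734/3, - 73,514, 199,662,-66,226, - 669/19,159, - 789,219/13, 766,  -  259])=[ - 789,-259, - 73, - 66,  -  669/19,219/13,159,199,  226,734/3,  514, 662,766]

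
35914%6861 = 1609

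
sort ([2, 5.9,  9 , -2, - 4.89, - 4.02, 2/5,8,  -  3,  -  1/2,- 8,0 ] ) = [ - 8, - 4.89 ,  -  4.02 , - 3,  -  2,-1/2, 0, 2/5,2,5.9,8,9]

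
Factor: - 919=-919^1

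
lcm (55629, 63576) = 445032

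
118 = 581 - 463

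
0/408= 0 = 0.00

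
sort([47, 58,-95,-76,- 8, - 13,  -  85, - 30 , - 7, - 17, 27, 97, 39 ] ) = [ - 95, - 85,- 76,-30, - 17, -13, - 8, - 7, 27, 39, 47, 58, 97]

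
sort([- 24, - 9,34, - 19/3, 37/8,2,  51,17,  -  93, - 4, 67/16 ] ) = [ - 93, - 24, - 9, - 19/3, - 4,  2, 67/16, 37/8, 17,  34,51 ] 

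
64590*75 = 4844250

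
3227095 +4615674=7842769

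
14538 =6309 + 8229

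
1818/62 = 29+10/31 = 29.32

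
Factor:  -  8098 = -2^1*4049^1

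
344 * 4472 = 1538368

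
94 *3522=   331068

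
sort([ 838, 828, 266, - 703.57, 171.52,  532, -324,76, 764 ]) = [  -  703.57,-324,76, 171.52 , 266, 532, 764, 828,838] 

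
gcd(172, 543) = 1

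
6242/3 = 2080 + 2/3= 2080.67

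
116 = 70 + 46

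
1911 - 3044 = - 1133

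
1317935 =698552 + 619383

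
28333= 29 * 977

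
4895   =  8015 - 3120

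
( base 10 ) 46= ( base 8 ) 56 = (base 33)1d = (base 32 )1e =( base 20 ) 26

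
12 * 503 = 6036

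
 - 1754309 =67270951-69025260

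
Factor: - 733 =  - 733^1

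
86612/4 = 21653 = 21653.00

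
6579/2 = 3289 + 1/2=   3289.50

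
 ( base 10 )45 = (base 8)55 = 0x2d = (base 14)33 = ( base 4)231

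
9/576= 1/64 = 0.02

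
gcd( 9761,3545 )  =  1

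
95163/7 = 13594+5/7 =13594.71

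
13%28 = 13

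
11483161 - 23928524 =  - 12445363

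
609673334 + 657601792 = 1267275126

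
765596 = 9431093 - 8665497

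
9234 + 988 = 10222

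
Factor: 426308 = 2^2*197^1 * 541^1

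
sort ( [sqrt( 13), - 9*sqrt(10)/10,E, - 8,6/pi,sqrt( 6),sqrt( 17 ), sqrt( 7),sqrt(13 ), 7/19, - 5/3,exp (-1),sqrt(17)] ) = [- 8, - 9 * sqrt( 10)/10,  -  5/3,  exp(-1),  7/19,  6/pi, sqrt( 6), sqrt (7 ), E,sqrt ( 13 ),sqrt(13 ),sqrt(17),sqrt(17)] 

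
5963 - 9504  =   - 3541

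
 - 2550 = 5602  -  8152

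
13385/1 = 13385 = 13385.00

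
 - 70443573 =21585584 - 92029157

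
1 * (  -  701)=-701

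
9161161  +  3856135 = 13017296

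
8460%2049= 264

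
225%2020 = 225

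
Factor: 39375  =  3^2 * 5^4*7^1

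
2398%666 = 400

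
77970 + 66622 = 144592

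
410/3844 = 205/1922 = 0.11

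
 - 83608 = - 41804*2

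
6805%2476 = 1853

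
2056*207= 425592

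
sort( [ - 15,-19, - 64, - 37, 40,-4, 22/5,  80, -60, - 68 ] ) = [ - 68, - 64, - 60, - 37, -19,  -  15, - 4 , 22/5, 40, 80 ]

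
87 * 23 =2001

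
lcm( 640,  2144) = 42880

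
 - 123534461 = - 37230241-86304220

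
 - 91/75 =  - 2+59/75 = - 1.21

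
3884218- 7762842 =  - 3878624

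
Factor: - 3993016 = -2^3 * 499127^1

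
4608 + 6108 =10716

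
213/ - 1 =-213/1=- 213.00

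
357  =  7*51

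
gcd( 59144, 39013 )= 1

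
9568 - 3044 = 6524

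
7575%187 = 95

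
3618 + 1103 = 4721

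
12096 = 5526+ 6570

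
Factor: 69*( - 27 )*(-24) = 44712 =2^3*3^5*23^1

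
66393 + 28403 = 94796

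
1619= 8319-6700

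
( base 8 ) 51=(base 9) 45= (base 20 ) 21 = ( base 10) 41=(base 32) 19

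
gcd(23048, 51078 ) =2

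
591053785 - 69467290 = 521586495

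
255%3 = 0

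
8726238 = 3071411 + 5654827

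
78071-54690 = 23381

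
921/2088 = 307/696  =  0.44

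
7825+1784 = 9609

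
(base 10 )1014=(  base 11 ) 842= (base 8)1766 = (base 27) 1af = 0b1111110110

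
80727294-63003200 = 17724094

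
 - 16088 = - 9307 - 6781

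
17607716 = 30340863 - 12733147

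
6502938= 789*8242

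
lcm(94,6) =282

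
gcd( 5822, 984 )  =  82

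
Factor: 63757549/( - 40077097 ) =-37^1*1723177^1*40077097^( - 1 ) 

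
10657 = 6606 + 4051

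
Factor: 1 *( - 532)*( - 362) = 192584 = 2^3*7^1*19^1*181^1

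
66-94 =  - 28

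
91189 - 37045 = 54144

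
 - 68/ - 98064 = 17/24516 = 0.00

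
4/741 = 4/741 = 0.01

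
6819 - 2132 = 4687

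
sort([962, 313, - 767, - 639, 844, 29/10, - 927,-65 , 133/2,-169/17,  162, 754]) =[ - 927,  -  767, - 639, - 65,-169/17, 29/10, 133/2, 162,313, 754, 844, 962] 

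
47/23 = 2 + 1/23 = 2.04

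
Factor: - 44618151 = -3^1*14872717^1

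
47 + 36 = 83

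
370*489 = 180930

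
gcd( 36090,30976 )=2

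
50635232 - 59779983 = - 9144751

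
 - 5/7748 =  - 1+ 7743/7748 = - 0.00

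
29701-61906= - 32205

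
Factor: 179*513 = 91827=3^3 * 19^1*179^1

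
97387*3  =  292161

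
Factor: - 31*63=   -  1953 = - 3^2*7^1*31^1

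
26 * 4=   104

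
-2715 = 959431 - 962146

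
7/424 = 7/424= 0.02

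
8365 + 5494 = 13859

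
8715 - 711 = 8004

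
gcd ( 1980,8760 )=60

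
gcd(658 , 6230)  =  14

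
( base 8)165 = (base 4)1311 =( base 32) 3l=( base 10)117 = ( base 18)69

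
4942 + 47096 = 52038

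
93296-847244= -753948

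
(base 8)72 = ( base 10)58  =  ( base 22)2e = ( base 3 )2011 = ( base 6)134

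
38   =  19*2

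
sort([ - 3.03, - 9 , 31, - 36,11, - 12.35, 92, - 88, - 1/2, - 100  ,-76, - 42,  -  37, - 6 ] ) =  [-100, - 88,- 76,-42, - 37, - 36,-12.35, - 9,-6  ,-3.03, -1/2,11,31, 92 ]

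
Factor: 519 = 3^1*173^1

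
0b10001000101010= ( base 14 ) 328a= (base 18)18hg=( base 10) 8746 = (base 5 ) 234441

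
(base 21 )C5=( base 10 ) 257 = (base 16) 101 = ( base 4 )10001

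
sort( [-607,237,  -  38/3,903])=[-607, - 38/3,237, 903] 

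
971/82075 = 971/82075 = 0.01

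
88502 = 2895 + 85607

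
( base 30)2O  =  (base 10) 84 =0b1010100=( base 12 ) 70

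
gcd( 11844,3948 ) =3948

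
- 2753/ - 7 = 2753/7 = 393.29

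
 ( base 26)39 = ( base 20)47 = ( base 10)87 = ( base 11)7a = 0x57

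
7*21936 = 153552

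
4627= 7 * 661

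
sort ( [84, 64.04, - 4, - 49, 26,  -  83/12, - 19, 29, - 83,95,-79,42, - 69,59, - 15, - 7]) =[- 83, -79, - 69,-49, - 19, - 15, - 7 , - 83/12, - 4,26,  29, 42,59, 64.04,84, 95]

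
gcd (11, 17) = 1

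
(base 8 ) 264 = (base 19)99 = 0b10110100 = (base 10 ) 180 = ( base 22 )84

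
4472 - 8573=-4101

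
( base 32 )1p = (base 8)71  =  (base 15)3c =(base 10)57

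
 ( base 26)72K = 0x12c4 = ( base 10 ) 4804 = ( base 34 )45a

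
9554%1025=329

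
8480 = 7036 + 1444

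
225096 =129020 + 96076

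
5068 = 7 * 724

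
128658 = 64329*2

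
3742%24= 22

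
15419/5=15419/5=3083.80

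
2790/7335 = 62/163 = 0.38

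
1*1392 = 1392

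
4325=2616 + 1709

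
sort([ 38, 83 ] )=[38  ,  83] 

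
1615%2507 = 1615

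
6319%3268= 3051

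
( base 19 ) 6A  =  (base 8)174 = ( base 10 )124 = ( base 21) 5J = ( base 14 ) 8C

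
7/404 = 7/404 = 0.02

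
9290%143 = 138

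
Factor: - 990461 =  - 67^1*14783^1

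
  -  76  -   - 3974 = 3898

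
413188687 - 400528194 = 12660493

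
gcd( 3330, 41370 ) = 30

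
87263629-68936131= 18327498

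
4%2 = 0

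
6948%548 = 372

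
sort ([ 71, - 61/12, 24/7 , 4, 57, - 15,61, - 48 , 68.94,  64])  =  [ - 48, - 15,  -  61/12, 24/7, 4, 57,  61,64, 68.94,71 ] 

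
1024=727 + 297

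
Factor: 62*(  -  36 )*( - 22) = 49104 =2^4*3^2*11^1*31^1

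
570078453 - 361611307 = 208467146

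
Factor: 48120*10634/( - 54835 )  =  -2^4* 3^1 * 11^( - 1)*13^1*401^1*409^1*997^ (-1) = - 102341616/10967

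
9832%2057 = 1604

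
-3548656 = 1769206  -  5317862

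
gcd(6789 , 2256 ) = 3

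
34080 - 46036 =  - 11956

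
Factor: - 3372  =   - 2^2*3^1*281^1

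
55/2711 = 55/2711 = 0.02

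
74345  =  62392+11953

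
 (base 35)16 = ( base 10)41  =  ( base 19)23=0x29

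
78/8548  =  39/4274=0.01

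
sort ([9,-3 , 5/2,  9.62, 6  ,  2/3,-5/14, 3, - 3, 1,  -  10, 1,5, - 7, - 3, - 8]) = [ - 10,-8, - 7,-3, - 3, - 3,-5/14, 2/3,1,1,5/2, 3, 5, 6, 9,9.62]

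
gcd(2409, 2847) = 219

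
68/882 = 34/441 = 0.08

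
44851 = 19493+25358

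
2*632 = 1264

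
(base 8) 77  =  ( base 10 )63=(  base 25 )2D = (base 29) 25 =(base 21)30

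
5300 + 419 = 5719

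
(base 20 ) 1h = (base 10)37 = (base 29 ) 18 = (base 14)29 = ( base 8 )45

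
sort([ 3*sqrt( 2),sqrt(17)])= [ sqrt(17 ),  3*sqrt(2)] 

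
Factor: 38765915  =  5^1 * 7753183^1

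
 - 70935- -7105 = -63830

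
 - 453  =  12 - 465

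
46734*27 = 1261818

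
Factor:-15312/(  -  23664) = 11/17 = 11^1*17^( - 1 )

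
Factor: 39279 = 3^1*13093^1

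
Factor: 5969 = 47^1 * 127^1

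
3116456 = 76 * 41006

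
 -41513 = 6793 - 48306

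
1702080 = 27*63040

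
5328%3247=2081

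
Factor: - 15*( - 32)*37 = 2^5*3^1* 5^1*37^1= 17760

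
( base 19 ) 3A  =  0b1000011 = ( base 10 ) 67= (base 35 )1W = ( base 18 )3d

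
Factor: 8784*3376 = 2^8*3^2*61^1 *211^1=29654784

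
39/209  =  39/209 = 0.19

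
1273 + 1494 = 2767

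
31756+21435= 53191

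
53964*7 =377748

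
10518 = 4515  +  6003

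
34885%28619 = 6266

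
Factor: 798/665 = 2^1*3^1*5^(-1) = 6/5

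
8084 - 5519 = 2565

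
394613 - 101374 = 293239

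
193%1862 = 193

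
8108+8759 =16867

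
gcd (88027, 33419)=1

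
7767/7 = 7767/7   =  1109.57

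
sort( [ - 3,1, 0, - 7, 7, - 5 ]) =[ - 7,-5, - 3, 0,  1, 7]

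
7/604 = 7/604  =  0.01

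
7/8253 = 1/1179 = 0.00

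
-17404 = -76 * 229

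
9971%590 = 531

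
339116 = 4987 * 68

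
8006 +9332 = 17338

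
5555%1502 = 1049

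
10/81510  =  1/8151 = 0.00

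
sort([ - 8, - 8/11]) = [ - 8, - 8/11]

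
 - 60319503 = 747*( - 80749 )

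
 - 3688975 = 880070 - 4569045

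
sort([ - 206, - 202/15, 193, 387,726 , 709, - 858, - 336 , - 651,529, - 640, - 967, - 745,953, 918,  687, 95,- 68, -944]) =[ - 967, - 944, - 858 ,- 745, - 651, - 640, - 336,-206, - 68, - 202/15,95, 193, 387  ,  529, 687, 709, 726, 918, 953 ]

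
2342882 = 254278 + 2088604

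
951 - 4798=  - 3847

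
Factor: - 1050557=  - 859^1*1223^1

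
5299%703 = 378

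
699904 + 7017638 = 7717542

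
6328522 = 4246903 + 2081619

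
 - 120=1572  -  1692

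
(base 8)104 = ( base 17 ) 40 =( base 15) 48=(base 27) 2E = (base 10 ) 68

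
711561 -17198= 694363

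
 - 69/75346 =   -  1 +75277/75346 = -0.00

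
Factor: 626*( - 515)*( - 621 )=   200204190 = 2^1*3^3*5^1*23^1*103^1*313^1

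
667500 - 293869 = 373631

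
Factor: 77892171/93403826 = 2^( - 1 )*3^1*7^1*43^( - 1)*1301^1*2851^1*1086091^(- 1 ) 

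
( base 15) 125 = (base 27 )9H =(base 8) 404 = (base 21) C8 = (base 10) 260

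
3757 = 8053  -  4296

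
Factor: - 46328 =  - 2^3*5791^1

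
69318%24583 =20152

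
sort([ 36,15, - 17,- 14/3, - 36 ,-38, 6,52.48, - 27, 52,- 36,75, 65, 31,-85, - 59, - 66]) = [  -  85, - 66, - 59, - 38, - 36,  -  36, - 27,  -  17,  -  14/3, 6, 15, 31, 36,52, 52.48, 65,75] 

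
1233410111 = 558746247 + 674663864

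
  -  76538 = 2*( - 38269 ) 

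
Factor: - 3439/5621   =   - 7^(  -  1)*11^(-1 )*19^1 * 73^(-1 )*181^1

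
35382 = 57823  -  22441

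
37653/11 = 3423 = 3423.00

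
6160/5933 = 1 + 227/5933 = 1.04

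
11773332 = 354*33258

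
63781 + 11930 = 75711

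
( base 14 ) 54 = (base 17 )46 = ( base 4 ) 1022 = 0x4A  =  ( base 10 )74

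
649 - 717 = -68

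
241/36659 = 241/36659 = 0.01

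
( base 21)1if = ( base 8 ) 1502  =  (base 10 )834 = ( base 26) 162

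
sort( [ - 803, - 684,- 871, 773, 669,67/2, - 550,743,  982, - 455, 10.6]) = [ - 871,- 803 , -684, - 550, - 455, 10.6, 67/2,669, 743, 773, 982 ]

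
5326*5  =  26630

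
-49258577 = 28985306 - 78243883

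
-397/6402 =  - 1 + 6005/6402= -0.06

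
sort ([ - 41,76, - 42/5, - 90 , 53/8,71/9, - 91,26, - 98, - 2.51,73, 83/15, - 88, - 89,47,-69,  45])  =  [ - 98, - 91,  -  90, -89, - 88, - 69,  -  41, -42/5, - 2.51,83/15,53/8,71/9,26, 45,47,73, 76]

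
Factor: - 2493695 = - 5^1 * 498739^1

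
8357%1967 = 489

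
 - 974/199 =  - 5 + 21/199 = - 4.89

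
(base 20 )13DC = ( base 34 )86K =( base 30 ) AFM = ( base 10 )9472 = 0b10010100000000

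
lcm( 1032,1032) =1032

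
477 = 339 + 138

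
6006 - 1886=4120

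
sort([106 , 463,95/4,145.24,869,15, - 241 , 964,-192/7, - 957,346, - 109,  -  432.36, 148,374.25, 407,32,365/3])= [ - 957, - 432.36, - 241, -109, - 192/7,15,95/4, 32,106,  365/3,145.24,148,  346,  374.25,407,463,869, 964] 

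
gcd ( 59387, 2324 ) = 1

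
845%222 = 179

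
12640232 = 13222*956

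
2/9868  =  1/4934 = 0.00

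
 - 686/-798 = 49/57 = 0.86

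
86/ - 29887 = -86/29887= - 0.00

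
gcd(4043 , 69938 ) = 1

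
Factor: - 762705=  - 3^2 * 5^1 *17^1*997^1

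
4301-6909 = -2608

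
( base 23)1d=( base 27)19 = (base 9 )40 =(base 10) 36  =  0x24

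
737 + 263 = 1000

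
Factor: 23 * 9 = 207 = 3^2*23^1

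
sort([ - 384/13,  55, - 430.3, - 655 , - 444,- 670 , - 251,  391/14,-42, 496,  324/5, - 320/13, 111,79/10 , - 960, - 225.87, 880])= [ - 960, - 670, - 655  ,  -  444, - 430.3, - 251, -225.87, - 42 , - 384/13, - 320/13,79/10, 391/14,55, 324/5, 111,496,880]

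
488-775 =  - 287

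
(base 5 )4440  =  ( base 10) 620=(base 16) 26c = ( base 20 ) 1b0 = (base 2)1001101100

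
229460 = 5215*44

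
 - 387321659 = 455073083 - 842394742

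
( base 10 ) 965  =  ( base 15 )445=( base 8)1705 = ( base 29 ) 148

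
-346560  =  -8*43320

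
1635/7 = 233 + 4/7 = 233.57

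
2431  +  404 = 2835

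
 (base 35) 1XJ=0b100101011111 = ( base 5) 34044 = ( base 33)26n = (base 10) 2399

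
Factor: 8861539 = 17^1 * 521267^1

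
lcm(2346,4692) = 4692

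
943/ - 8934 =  - 943/8934 =- 0.11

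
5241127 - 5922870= -681743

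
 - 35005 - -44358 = 9353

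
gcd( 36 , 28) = 4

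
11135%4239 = 2657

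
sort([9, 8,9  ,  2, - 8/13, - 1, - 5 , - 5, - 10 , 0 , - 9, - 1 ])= [ - 10, - 9,  -  5, - 5, - 1,- 1 ,-8/13, 0,2, 8,  9, 9]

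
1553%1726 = 1553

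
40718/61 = 667  +  31/61 = 667.51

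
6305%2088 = 41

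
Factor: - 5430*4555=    - 24733650 = - 2^1*3^1 * 5^2*181^1*911^1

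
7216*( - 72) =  - 519552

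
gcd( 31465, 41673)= 29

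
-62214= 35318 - 97532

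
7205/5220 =1  +  397/1044  =  1.38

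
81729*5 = 408645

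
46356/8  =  11589/2=5794.50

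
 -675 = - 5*135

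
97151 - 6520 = 90631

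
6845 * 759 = 5195355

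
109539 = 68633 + 40906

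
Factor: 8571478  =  2^1*53^1* 80863^1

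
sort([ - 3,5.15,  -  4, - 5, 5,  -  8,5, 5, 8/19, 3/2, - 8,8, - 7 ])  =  [  -  8, - 8, - 7, - 5, - 4, - 3,8/19,3/2,5, 5,5, 5.15, 8] 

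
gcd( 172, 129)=43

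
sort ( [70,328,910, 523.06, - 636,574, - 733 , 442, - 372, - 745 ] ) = [ - 745, - 733, - 636, - 372,70,328,  442,523.06,574 , 910]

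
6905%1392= 1337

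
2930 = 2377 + 553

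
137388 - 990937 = - 853549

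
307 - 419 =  - 112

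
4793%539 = 481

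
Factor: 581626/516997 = 2^1*13^( - 1 ) * 41^2 * 173^1 * 39769^( - 1 )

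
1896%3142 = 1896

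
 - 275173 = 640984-916157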